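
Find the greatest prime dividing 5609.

79

5609 = 71 · 79
79 is prime.
So 5609 = 71 · 79; the largest prime factor is 79.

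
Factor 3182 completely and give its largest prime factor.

43

3182 = 2 · 1591
1591 = 37 · 43
43 is prime.
So 3182 = 2 · 37 · 43; the largest prime factor is 43.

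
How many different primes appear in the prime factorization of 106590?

106590 = 2 · 53295
53295 = 3 · 17765
17765 = 5 · 3553
3553 = 11 · 323
323 = 17 · 19
106590 = 2 · 3 · 5 · 11 · 17 · 19, which has 6 distinct prime factors.

6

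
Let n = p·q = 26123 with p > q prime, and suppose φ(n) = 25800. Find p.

173

φ(n) = (p−1)(q−1) = n − (p+q) + 1, so p + q = 26123 − 25800 + 1 = 324.
p and q are the roots of t² − 324t + 26123 = 0.
Discriminant: 324² − 4·26123 = 104976 − 104492 = 484; √484 = 22.
q = (324 − 22)/2 = 151, p = (324 + 22)/2 = 173.
Check: 151 · 173 = 26123.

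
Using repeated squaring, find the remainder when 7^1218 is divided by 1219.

1070

7^1 ≡ 7 (mod 1219)
7^2 ≡ 7^2 = 49 ≡ 49 (mod 1219)
7^4 ≡ 49^2 = 2401 ≡ 1182 (mod 1219)
7^8 ≡ 1182^2 = 1397124 ≡ 150 (mod 1219)
7^16 ≡ 150^2 = 22500 ≡ 558 (mod 1219)
7^32 ≡ 558^2 = 311364 ≡ 519 (mod 1219)
7^64 ≡ 519^2 = 269361 ≡ 1181 (mod 1219)
7^128 ≡ 1181^2 = 1394761 ≡ 225 (mod 1219)
7^256 ≡ 225^2 = 50625 ≡ 646 (mod 1219)
7^512 ≡ 646^2 = 417316 ≡ 418 (mod 1219)
7^1024 ≡ 418^2 = 174724 ≡ 407 (mod 1219)
1218 = 1024 + 128 + 64 + 2 in binary powers of 2.
So 7^1218 ≡ 407 · 225 · 1181 · 49 ≡ 1070 (mod 1219).
Since 1070 ≠ 1, base 7 is a Fermat witness: 1219 is composite.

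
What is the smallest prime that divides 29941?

79

29941 is odd.
Digit sum 25, not divisible by 3.
Ends in 1: not divisible by 5.
7: 29941 = 7·4277 + 2
11: 29941 = 11·2721 + 10
13: 29941 = 13·2303 + 2
17: 29941 = 17·1761 + 4
19: 29941 = 19·1575 + 16
23: 29941 = 23·1301 + 18
29: 29941 = 29·1032 + 13
31: 29941 = 31·965 + 26
37: 29941 = 37·809 + 8
41: 29941 = 41·730 + 11
43: 29941 = 43·696 + 13
47: 29941 = 47·637 + 2
53: 29941 = 53·564 + 49
59: 29941 = 59·507 + 28
61: 29941 = 61·490 + 51
67: 29941 = 67·446 + 59
71: 29941 = 71·421 + 50
73: 29941 = 73·410 + 11
79: 29941 = 79·379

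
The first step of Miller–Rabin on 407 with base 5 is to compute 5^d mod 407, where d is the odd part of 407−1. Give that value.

279

407 − 1 = 406 = 2^1 · 203, so d = 203.
5^1 ≡ 5 (mod 407)
5^2 ≡ 5^2 = 25 ≡ 25 (mod 407)
5^4 ≡ 25^2 = 625 ≡ 218 (mod 407)
5^8 ≡ 218^2 = 47524 ≡ 312 (mod 407)
5^16 ≡ 312^2 = 97344 ≡ 71 (mod 407)
5^32 ≡ 71^2 = 5041 ≡ 157 (mod 407)
5^64 ≡ 157^2 = 24649 ≡ 229 (mod 407)
5^128 ≡ 229^2 = 52441 ≡ 345 (mod 407)
203 = 128 + 64 + 8 + 2 + 1 in binary powers of 2.
So 5^203 ≡ 345 · 229 · 312 · 25 · 5 ≡ 279 (mod 407).
Squaring chain: 279; never reaches −1, so base 5 is a Miller–Rabin witness that 407 is composite.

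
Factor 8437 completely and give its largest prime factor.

8437 = 11 · 767
767 = 13 · 59
59 is prime.
So 8437 = 11 · 13 · 59; the largest prime factor is 59.

59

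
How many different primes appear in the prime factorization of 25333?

3

25333 = 7^2 · 517
517 = 11 · 47
25333 = 7^2 · 11 · 47, which has 3 distinct prime factors.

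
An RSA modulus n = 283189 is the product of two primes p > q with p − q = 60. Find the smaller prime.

503

Since p = q + 60, we have 283189 = q(q + 60), so q² + 60q − 283189 = 0.
Discriminant: 60² + 4·283189 = 3600 + 1132756 = 1136356; √1136356 = 1066.
q = (−60 + 1066)/2 = 503, and p = q + 60 = 563.
Check: 503 · 563 = 283189.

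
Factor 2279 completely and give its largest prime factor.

2279 = 43 · 53
53 is prime.
So 2279 = 43 · 53; the largest prime factor is 53.

53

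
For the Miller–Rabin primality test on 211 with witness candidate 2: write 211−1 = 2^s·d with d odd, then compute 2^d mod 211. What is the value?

211 − 1 = 210 = 2^1 · 105, so d = 105.
2^1 ≡ 2 (mod 211)
2^2 ≡ 2^2 = 4 ≡ 4 (mod 211)
2^4 ≡ 4^2 = 16 ≡ 16 (mod 211)
2^8 ≡ 16^2 = 256 ≡ 45 (mod 211)
2^16 ≡ 45^2 = 2025 ≡ 126 (mod 211)
2^32 ≡ 126^2 = 15876 ≡ 51 (mod 211)
2^64 ≡ 51^2 = 2601 ≡ 69 (mod 211)
105 = 64 + 32 + 8 + 1 in binary powers of 2.
So 2^105 ≡ 69 · 51 · 45 · 2 ≡ 210 (mod 211).
Since 2^d ≡ 210 (mod 211), base 2 does not prove 211 composite.

210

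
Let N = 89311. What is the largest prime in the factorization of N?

67

89311 = 31 · 2881
2881 = 43 · 67
67 is prime.
So 89311 = 31 · 43 · 67; the largest prime factor is 67.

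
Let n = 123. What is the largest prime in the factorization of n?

41

123 = 3 · 41
41 is prime.
So 123 = 3 · 41; the largest prime factor is 41.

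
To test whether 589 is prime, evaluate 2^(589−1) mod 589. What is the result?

163

2^1 ≡ 2 (mod 589)
2^2 ≡ 2^2 = 4 ≡ 4 (mod 589)
2^4 ≡ 4^2 = 16 ≡ 16 (mod 589)
2^8 ≡ 16^2 = 256 ≡ 256 (mod 589)
2^16 ≡ 256^2 = 65536 ≡ 157 (mod 589)
2^32 ≡ 157^2 = 24649 ≡ 500 (mod 589)
2^64 ≡ 500^2 = 250000 ≡ 264 (mod 589)
2^128 ≡ 264^2 = 69696 ≡ 194 (mod 589)
2^256 ≡ 194^2 = 37636 ≡ 529 (mod 589)
2^512 ≡ 529^2 = 279841 ≡ 66 (mod 589)
588 = 512 + 64 + 8 + 4 in binary powers of 2.
So 2^588 ≡ 66 · 264 · 256 · 16 ≡ 163 (mod 589).
Since 163 ≠ 1, base 2 is a Fermat witness: 589 is composite.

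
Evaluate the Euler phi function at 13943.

13680

Factor: 13943 = 73 · 191.
φ(13943) = (73−1) · (191−1) = 72 · 190 = 13680.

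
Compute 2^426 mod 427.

2^1 ≡ 2 (mod 427)
2^2 ≡ 2^2 = 4 ≡ 4 (mod 427)
2^4 ≡ 4^2 = 16 ≡ 16 (mod 427)
2^8 ≡ 16^2 = 256 ≡ 256 (mod 427)
2^16 ≡ 256^2 = 65536 ≡ 205 (mod 427)
2^32 ≡ 205^2 = 42025 ≡ 179 (mod 427)
2^64 ≡ 179^2 = 32041 ≡ 16 (mod 427)
2^128 ≡ 16^2 = 256 ≡ 256 (mod 427)
2^256 ≡ 256^2 = 65536 ≡ 205 (mod 427)
426 = 256 + 128 + 32 + 8 + 2 in binary powers of 2.
So 2^426 ≡ 205 · 256 · 179 · 256 · 4 ≡ 64 (mod 427).
Since 64 ≠ 1, base 2 is a Fermat witness: 427 is composite.

64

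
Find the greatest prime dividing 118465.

43

118465 = 5 · 23693
23693 = 19 · 1247
1247 = 29 · 43
43 is prime.
So 118465 = 5 · 19 · 29 · 43; the largest prime factor is 43.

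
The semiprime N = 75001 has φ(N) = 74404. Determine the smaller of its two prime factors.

179

φ(n) = (p−1)(q−1) = n − (p+q) + 1, so p + q = 75001 − 74404 + 1 = 598.
p and q are the roots of t² − 598t + 75001 = 0.
Discriminant: 598² − 4·75001 = 357604 − 300004 = 57600; √57600 = 240.
q = (598 − 240)/2 = 179, p = (598 + 240)/2 = 419.
Check: 179 · 419 = 75001.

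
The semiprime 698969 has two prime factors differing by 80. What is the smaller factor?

Since p = q + 80, we have 698969 = q(q + 80), so q² + 80q − 698969 = 0.
Discriminant: 80² + 4·698969 = 6400 + 2795876 = 2802276; √2802276 = 1674.
q = (−80 + 1674)/2 = 797, and p = q + 80 = 877.
Check: 797 · 877 = 698969.

797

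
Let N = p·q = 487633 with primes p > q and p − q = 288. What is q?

569

Since p = q + 288, we have 487633 = q(q + 288), so q² + 288q − 487633 = 0.
Discriminant: 288² + 4·487633 = 82944 + 1950532 = 2033476; √2033476 = 1426.
q = (−288 + 1426)/2 = 569, and p = q + 288 = 857.
Check: 569 · 857 = 487633.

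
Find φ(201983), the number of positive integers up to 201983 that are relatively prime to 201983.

Factor: 201983 = 37 · 53 · 103.
φ(201983) = (37−1) · (53−1) · (103−1) = 36 · 52 · 102 = 190944.

190944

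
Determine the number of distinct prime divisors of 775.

775 = 5^2 · 31
775 = 5^2 · 31, which has 2 distinct prime factors.

2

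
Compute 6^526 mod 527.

6^1 ≡ 6 (mod 527)
6^2 ≡ 6^2 = 36 ≡ 36 (mod 527)
6^4 ≡ 36^2 = 1296 ≡ 242 (mod 527)
6^8 ≡ 242^2 = 58564 ≡ 67 (mod 527)
6^16 ≡ 67^2 = 4489 ≡ 273 (mod 527)
6^32 ≡ 273^2 = 74529 ≡ 222 (mod 527)
6^64 ≡ 222^2 = 49284 ≡ 273 (mod 527)
6^128 ≡ 273^2 = 74529 ≡ 222 (mod 527)
6^256 ≡ 222^2 = 49284 ≡ 273 (mod 527)
6^512 ≡ 273^2 = 74529 ≡ 222 (mod 527)
526 = 512 + 8 + 4 + 2 in binary powers of 2.
So 6^526 ≡ 222 · 67 · 242 · 36 ≡ 366 (mod 527).
Since 366 ≠ 1, base 6 is a Fermat witness: 527 is composite.

366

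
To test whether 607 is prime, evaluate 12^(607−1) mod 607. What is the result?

1

12^1 ≡ 12 (mod 607)
12^2 ≡ 12^2 = 144 ≡ 144 (mod 607)
12^4 ≡ 144^2 = 20736 ≡ 98 (mod 607)
12^8 ≡ 98^2 = 9604 ≡ 499 (mod 607)
12^16 ≡ 499^2 = 249001 ≡ 131 (mod 607)
12^32 ≡ 131^2 = 17161 ≡ 165 (mod 607)
12^64 ≡ 165^2 = 27225 ≡ 517 (mod 607)
12^128 ≡ 517^2 = 267289 ≡ 209 (mod 607)
12^256 ≡ 209^2 = 43681 ≡ 584 (mod 607)
12^512 ≡ 584^2 = 341056 ≡ 529 (mod 607)
606 = 512 + 64 + 16 + 8 + 4 + 2 in binary powers of 2.
So 12^606 ≡ 529 · 517 · 131 · 499 · 98 · 144 ≡ 1 (mod 607).
Since the result is 1, base 12 gives no evidence that 607 is composite.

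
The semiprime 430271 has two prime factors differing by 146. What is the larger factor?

Since p = q + 146, we have 430271 = q(q + 146), so q² + 146q − 430271 = 0.
Discriminant: 146² + 4·430271 = 21316 + 1721084 = 1742400; √1742400 = 1320.
q = (−146 + 1320)/2 = 587, and p = q + 146 = 733.
Check: 587 · 733 = 430271.

733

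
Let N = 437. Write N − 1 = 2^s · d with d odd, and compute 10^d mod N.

352

437 − 1 = 436 = 2^2 · 109, so d = 109.
10^1 ≡ 10 (mod 437)
10^2 ≡ 10^2 = 100 ≡ 100 (mod 437)
10^4 ≡ 100^2 = 10000 ≡ 386 (mod 437)
10^8 ≡ 386^2 = 148996 ≡ 416 (mod 437)
10^16 ≡ 416^2 = 173056 ≡ 4 (mod 437)
10^32 ≡ 4^2 = 16 ≡ 16 (mod 437)
10^64 ≡ 16^2 = 256 ≡ 256 (mod 437)
109 = 64 + 32 + 8 + 4 + 1 in binary powers of 2.
So 10^109 ≡ 256 · 16 · 416 · 386 · 10 ≡ 352 (mod 437).
Squaring chain: 352 → 233; never reaches −1, so base 10 is a Miller–Rabin witness that 437 is composite.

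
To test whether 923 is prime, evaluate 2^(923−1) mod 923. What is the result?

49

2^1 ≡ 2 (mod 923)
2^2 ≡ 2^2 = 4 ≡ 4 (mod 923)
2^4 ≡ 4^2 = 16 ≡ 16 (mod 923)
2^8 ≡ 16^2 = 256 ≡ 256 (mod 923)
2^16 ≡ 256^2 = 65536 ≡ 3 (mod 923)
2^32 ≡ 3^2 = 9 ≡ 9 (mod 923)
2^64 ≡ 9^2 = 81 ≡ 81 (mod 923)
2^128 ≡ 81^2 = 6561 ≡ 100 (mod 923)
2^256 ≡ 100^2 = 10000 ≡ 770 (mod 923)
2^512 ≡ 770^2 = 592900 ≡ 334 (mod 923)
922 = 512 + 256 + 128 + 16 + 8 + 2 in binary powers of 2.
So 2^922 ≡ 334 · 770 · 100 · 3 · 256 · 4 ≡ 49 (mod 923).
Since 49 ≠ 1, base 2 is a Fermat witness: 923 is composite.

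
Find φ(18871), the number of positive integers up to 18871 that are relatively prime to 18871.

18592

Factor: 18871 = 113 · 167.
φ(18871) = (113−1) · (167−1) = 112 · 166 = 18592.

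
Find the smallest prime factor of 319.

11

319 is odd.
Digit sum 13, not divisible by 3.
Ends in 9: not divisible by 5.
7: 319 = 7·45 + 4
11: 319 = 11·29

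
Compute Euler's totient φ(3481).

3422

Factor: 3481 = 59^2.
φ(3481) = 59^1·(59−1) = 3422.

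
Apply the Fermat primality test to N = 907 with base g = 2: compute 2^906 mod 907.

2^1 ≡ 2 (mod 907)
2^2 ≡ 2^2 = 4 ≡ 4 (mod 907)
2^4 ≡ 4^2 = 16 ≡ 16 (mod 907)
2^8 ≡ 16^2 = 256 ≡ 256 (mod 907)
2^16 ≡ 256^2 = 65536 ≡ 232 (mod 907)
2^32 ≡ 232^2 = 53824 ≡ 311 (mod 907)
2^64 ≡ 311^2 = 96721 ≡ 579 (mod 907)
2^128 ≡ 579^2 = 335241 ≡ 558 (mod 907)
2^256 ≡ 558^2 = 311364 ≡ 263 (mod 907)
2^512 ≡ 263^2 = 69169 ≡ 237 (mod 907)
906 = 512 + 256 + 128 + 8 + 2 in binary powers of 2.
So 2^906 ≡ 237 · 263 · 558 · 256 · 4 ≡ 1 (mod 907).
Since the result is 1, base 2 gives no evidence that 907 is composite.

1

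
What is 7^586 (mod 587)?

1

7^1 ≡ 7 (mod 587)
7^2 ≡ 7^2 = 49 ≡ 49 (mod 587)
7^4 ≡ 49^2 = 2401 ≡ 53 (mod 587)
7^8 ≡ 53^2 = 2809 ≡ 461 (mod 587)
7^16 ≡ 461^2 = 212521 ≡ 27 (mod 587)
7^32 ≡ 27^2 = 729 ≡ 142 (mod 587)
7^64 ≡ 142^2 = 20164 ≡ 206 (mod 587)
7^128 ≡ 206^2 = 42436 ≡ 172 (mod 587)
7^256 ≡ 172^2 = 29584 ≡ 234 (mod 587)
7^512 ≡ 234^2 = 54756 ≡ 165 (mod 587)
586 = 512 + 64 + 8 + 2 in binary powers of 2.
So 7^586 ≡ 165 · 206 · 461 · 49 ≡ 1 (mod 587).
Since the result is 1, base 7 gives no evidence that 587 is composite.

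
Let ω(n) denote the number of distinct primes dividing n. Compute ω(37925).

3

37925 = 5^2 · 1517
1517 = 37 · 41
37925 = 5^2 · 37 · 41, which has 3 distinct prime factors.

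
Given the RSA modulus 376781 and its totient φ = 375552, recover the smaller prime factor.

φ(n) = (p−1)(q−1) = n − (p+q) + 1, so p + q = 376781 − 375552 + 1 = 1230.
p and q are the roots of t² − 1230t + 376781 = 0.
Discriminant: 1230² − 4·376781 = 1512900 − 1507124 = 5776; √5776 = 76.
q = (1230 − 76)/2 = 577, p = (1230 + 76)/2 = 653.
Check: 577 · 653 = 376781.

577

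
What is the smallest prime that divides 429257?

31

429257 is odd.
Digit sum 29, not divisible by 3.
Ends in 7: not divisible by 5.
7: 429257 = 7·61322 + 3
11: 429257 = 11·39023 + 4
13: 429257 = 13·33019 + 10
17: 429257 = 17·25250 + 7
19: 429257 = 19·22592 + 9
23: 429257 = 23·18663 + 8
29: 429257 = 29·14801 + 28
31: 429257 = 31·13847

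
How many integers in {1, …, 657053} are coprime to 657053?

Factor: 657053 = 29 · 139 · 163.
φ(657053) = (29−1) · (139−1) · (163−1) = 28 · 138 · 162 = 625968.

625968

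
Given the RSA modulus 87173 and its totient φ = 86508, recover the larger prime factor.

φ(n) = (p−1)(q−1) = n − (p+q) + 1, so p + q = 87173 − 86508 + 1 = 666.
p and q are the roots of t² − 666t + 87173 = 0.
Discriminant: 666² − 4·87173 = 443556 − 348692 = 94864; √94864 = 308.
q = (666 − 308)/2 = 179, p = (666 + 308)/2 = 487.
Check: 179 · 487 = 87173.

487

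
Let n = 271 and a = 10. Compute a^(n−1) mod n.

10^1 ≡ 10 (mod 271)
10^2 ≡ 10^2 = 100 ≡ 100 (mod 271)
10^4 ≡ 100^2 = 10000 ≡ 244 (mod 271)
10^8 ≡ 244^2 = 59536 ≡ 187 (mod 271)
10^16 ≡ 187^2 = 34969 ≡ 10 (mod 271)
10^32 ≡ 10^2 = 100 ≡ 100 (mod 271)
10^64 ≡ 100^2 = 10000 ≡ 244 (mod 271)
10^128 ≡ 244^2 = 59536 ≡ 187 (mod 271)
10^256 ≡ 187^2 = 34969 ≡ 10 (mod 271)
270 = 256 + 8 + 4 + 2 in binary powers of 2.
So 10^270 ≡ 10 · 187 · 244 · 100 ≡ 1 (mod 271).
Since the result is 1, base 10 gives no evidence that 271 is composite.

1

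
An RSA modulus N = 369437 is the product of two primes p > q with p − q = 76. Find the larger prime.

Since p = q + 76, we have 369437 = q(q + 76), so q² + 76q − 369437 = 0.
Discriminant: 76² + 4·369437 = 5776 + 1477748 = 1483524; √1483524 = 1218.
q = (−76 + 1218)/2 = 571, and p = q + 76 = 647.
Check: 571 · 647 = 369437.

647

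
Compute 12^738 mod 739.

1

12^1 ≡ 12 (mod 739)
12^2 ≡ 12^2 = 144 ≡ 144 (mod 739)
12^4 ≡ 144^2 = 20736 ≡ 44 (mod 739)
12^8 ≡ 44^2 = 1936 ≡ 458 (mod 739)
12^16 ≡ 458^2 = 209764 ≡ 627 (mod 739)
12^32 ≡ 627^2 = 393129 ≡ 720 (mod 739)
12^64 ≡ 720^2 = 518400 ≡ 361 (mod 739)
12^128 ≡ 361^2 = 130321 ≡ 257 (mod 739)
12^256 ≡ 257^2 = 66049 ≡ 278 (mod 739)
12^512 ≡ 278^2 = 77284 ≡ 428 (mod 739)
738 = 512 + 128 + 64 + 32 + 2 in binary powers of 2.
So 12^738 ≡ 428 · 257 · 361 · 720 · 144 ≡ 1 (mod 739).
Since the result is 1, base 12 gives no evidence that 739 is composite.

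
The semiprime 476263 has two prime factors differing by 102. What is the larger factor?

Since p = q + 102, we have 476263 = q(q + 102), so q² + 102q − 476263 = 0.
Discriminant: 102² + 4·476263 = 10404 + 1905052 = 1915456; √1915456 = 1384.
q = (−102 + 1384)/2 = 641, and p = q + 102 = 743.
Check: 641 · 743 = 476263.

743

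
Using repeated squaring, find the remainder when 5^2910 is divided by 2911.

2131

5^1 ≡ 5 (mod 2911)
5^2 ≡ 5^2 = 25 ≡ 25 (mod 2911)
5^4 ≡ 25^2 = 625 ≡ 625 (mod 2911)
5^8 ≡ 625^2 = 390625 ≡ 551 (mod 2911)
5^16 ≡ 551^2 = 303601 ≡ 857 (mod 2911)
5^32 ≡ 857^2 = 734449 ≡ 877 (mod 2911)
5^64 ≡ 877^2 = 769129 ≡ 625 (mod 2911)
5^128 ≡ 625^2 = 390625 ≡ 551 (mod 2911)
5^256 ≡ 551^2 = 303601 ≡ 857 (mod 2911)
5^512 ≡ 857^2 = 734449 ≡ 877 (mod 2911)
5^1024 ≡ 877^2 = 769129 ≡ 625 (mod 2911)
5^2048 ≡ 625^2 = 390625 ≡ 551 (mod 2911)
2910 = 2048 + 512 + 256 + 64 + 16 + 8 + 4 + 2 in binary powers of 2.
So 5^2910 ≡ 551 · 877 · 857 · 625 · 857 · 551 · 625 · 25 ≡ 2131 (mod 2911).
Since 2131 ≠ 1, base 5 is a Fermat witness: 2911 is composite.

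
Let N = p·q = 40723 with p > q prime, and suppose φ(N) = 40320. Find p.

211

φ(n) = (p−1)(q−1) = n − (p+q) + 1, so p + q = 40723 − 40320 + 1 = 404.
p and q are the roots of t² − 404t + 40723 = 0.
Discriminant: 404² − 4·40723 = 163216 − 162892 = 324; √324 = 18.
q = (404 − 18)/2 = 193, p = (404 + 18)/2 = 211.
Check: 193 · 211 = 40723.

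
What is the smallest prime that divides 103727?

103727 is odd.
Digit sum 20, not divisible by 3.
Ends in 7: not divisible by 5.
7: 103727 = 7·14818 + 1
11: 103727 = 11·9429 + 8
13: 103727 = 13·7979

13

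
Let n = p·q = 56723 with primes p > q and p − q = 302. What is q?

131

Since p = q + 302, we have 56723 = q(q + 302), so q² + 302q − 56723 = 0.
Discriminant: 302² + 4·56723 = 91204 + 226892 = 318096; √318096 = 564.
q = (−302 + 564)/2 = 131, and p = q + 302 = 433.
Check: 131 · 433 = 56723.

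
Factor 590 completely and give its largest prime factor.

59

590 = 2 · 295
295 = 5 · 59
59 is prime.
So 590 = 2 · 5 · 59; the largest prime factor is 59.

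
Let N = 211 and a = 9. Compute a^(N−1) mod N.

1

9^1 ≡ 9 (mod 211)
9^2 ≡ 9^2 = 81 ≡ 81 (mod 211)
9^4 ≡ 81^2 = 6561 ≡ 20 (mod 211)
9^8 ≡ 20^2 = 400 ≡ 189 (mod 211)
9^16 ≡ 189^2 = 35721 ≡ 62 (mod 211)
9^32 ≡ 62^2 = 3844 ≡ 46 (mod 211)
9^64 ≡ 46^2 = 2116 ≡ 6 (mod 211)
9^128 ≡ 6^2 = 36 ≡ 36 (mod 211)
210 = 128 + 64 + 16 + 2 in binary powers of 2.
So 9^210 ≡ 36 · 6 · 62 · 81 ≡ 1 (mod 211).
Since the result is 1, base 9 gives no evidence that 211 is composite.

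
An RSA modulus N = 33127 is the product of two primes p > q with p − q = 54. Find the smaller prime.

157

Since p = q + 54, we have 33127 = q(q + 54), so q² + 54q − 33127 = 0.
Discriminant: 54² + 4·33127 = 2916 + 132508 = 135424; √135424 = 368.
q = (−54 + 368)/2 = 157, and p = q + 54 = 211.
Check: 157 · 211 = 33127.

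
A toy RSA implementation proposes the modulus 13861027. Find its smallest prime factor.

67

13861027 is odd.
Digit sum 28, not divisible by 3.
Ends in 7: not divisible by 5.
7: 13861027 = 7·1980146 + 5
11: 13861027 = 11·1260093 + 4
13: 13861027 = 13·1066232 + 11
17: 13861027 = 17·815354 + 9
19: 13861027 = 19·729527 + 14
23: 13861027 = 23·602653 + 8
29: 13861027 = 29·477966 + 13
31: 13861027 = 31·447129 + 28
37: 13861027 = 37·374622 + 13
41: 13861027 = 41·338073 + 34
43: 13861027 = 43·322349 + 20
47: 13861027 = 47·294915 + 22
53: 13861027 = 53·261528 + 43
59: 13861027 = 59·234932 + 39
61: 13861027 = 61·227229 + 58
67: 13861027 = 67·206881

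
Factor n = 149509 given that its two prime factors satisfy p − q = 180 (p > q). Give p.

487

Since p = q + 180, we have 149509 = q(q + 180), so q² + 180q − 149509 = 0.
Discriminant: 180² + 4·149509 = 32400 + 598036 = 630436; √630436 = 794.
q = (−180 + 794)/2 = 307, and p = q + 180 = 487.
Check: 307 · 487 = 149509.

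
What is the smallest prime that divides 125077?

19

125077 is odd.
Digit sum 22, not divisible by 3.
Ends in 7: not divisible by 5.
7: 125077 = 7·17868 + 1
11: 125077 = 11·11370 + 7
13: 125077 = 13·9621 + 4
17: 125077 = 17·7357 + 8
19: 125077 = 19·6583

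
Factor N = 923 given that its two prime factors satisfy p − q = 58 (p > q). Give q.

Since p = q + 58, we have 923 = q(q + 58), so q² + 58q − 923 = 0.
Discriminant: 58² + 4·923 = 3364 + 3692 = 7056; √7056 = 84.
q = (−58 + 84)/2 = 13, and p = q + 58 = 71.
Check: 13 · 71 = 923.

13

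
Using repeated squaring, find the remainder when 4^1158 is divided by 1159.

4^1 ≡ 4 (mod 1159)
4^2 ≡ 4^2 = 16 ≡ 16 (mod 1159)
4^4 ≡ 16^2 = 256 ≡ 256 (mod 1159)
4^8 ≡ 256^2 = 65536 ≡ 632 (mod 1159)
4^16 ≡ 632^2 = 399424 ≡ 728 (mod 1159)
4^32 ≡ 728^2 = 529984 ≡ 321 (mod 1159)
4^64 ≡ 321^2 = 103041 ≡ 1049 (mod 1159)
4^128 ≡ 1049^2 = 1100401 ≡ 510 (mod 1159)
4^256 ≡ 510^2 = 260100 ≡ 484 (mod 1159)
4^512 ≡ 484^2 = 234256 ≡ 138 (mod 1159)
4^1024 ≡ 138^2 = 19044 ≡ 500 (mod 1159)
1158 = 1024 + 128 + 4 + 2 in binary powers of 2.
So 4^1158 ≡ 500 · 510 · 256 · 16 ≡ 790 (mod 1159).
Since 790 ≠ 1, base 4 is a Fermat witness: 1159 is composite.

790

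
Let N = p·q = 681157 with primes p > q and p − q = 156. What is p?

907

Since p = q + 156, we have 681157 = q(q + 156), so q² + 156q − 681157 = 0.
Discriminant: 156² + 4·681157 = 24336 + 2724628 = 2748964; √2748964 = 1658.
q = (−156 + 1658)/2 = 751, and p = q + 156 = 907.
Check: 751 · 907 = 681157.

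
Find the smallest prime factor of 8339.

31

8339 is odd.
Digit sum 23, not divisible by 3.
Ends in 9: not divisible by 5.
7: 8339 = 7·1191 + 2
11: 8339 = 11·758 + 1
13: 8339 = 13·641 + 6
17: 8339 = 17·490 + 9
19: 8339 = 19·438 + 17
23: 8339 = 23·362 + 13
29: 8339 = 29·287 + 16
31: 8339 = 31·269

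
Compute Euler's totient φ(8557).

8316

Factor: 8557 = 43 · 199.
φ(8557) = (43−1) · (199−1) = 42 · 198 = 8316.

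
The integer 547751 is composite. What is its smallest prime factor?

19

547751 is odd.
Digit sum 29, not divisible by 3.
Ends in 1: not divisible by 5.
7: 547751 = 7·78250 + 1
11: 547751 = 11·49795 + 6
13: 547751 = 13·42134 + 9
17: 547751 = 17·32220 + 11
19: 547751 = 19·28829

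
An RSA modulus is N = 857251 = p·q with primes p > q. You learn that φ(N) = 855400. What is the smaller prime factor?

911

φ(n) = (p−1)(q−1) = n − (p+q) + 1, so p + q = 857251 − 855400 + 1 = 1852.
p and q are the roots of t² − 1852t + 857251 = 0.
Discriminant: 1852² − 4·857251 = 3429904 − 3429004 = 900; √900 = 30.
q = (1852 − 30)/2 = 911, p = (1852 + 30)/2 = 941.
Check: 911 · 941 = 857251.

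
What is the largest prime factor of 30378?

30378 = 2 · 15189
15189 = 3 · 5063
5063 = 61 · 83
83 is prime.
So 30378 = 2 · 3 · 61 · 83; the largest prime factor is 83.

83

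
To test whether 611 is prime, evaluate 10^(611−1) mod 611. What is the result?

549

10^1 ≡ 10 (mod 611)
10^2 ≡ 10^2 = 100 ≡ 100 (mod 611)
10^4 ≡ 100^2 = 10000 ≡ 224 (mod 611)
10^8 ≡ 224^2 = 50176 ≡ 74 (mod 611)
10^16 ≡ 74^2 = 5476 ≡ 588 (mod 611)
10^32 ≡ 588^2 = 345744 ≡ 529 (mod 611)
10^64 ≡ 529^2 = 279841 ≡ 3 (mod 611)
10^128 ≡ 3^2 = 9 ≡ 9 (mod 611)
10^256 ≡ 9^2 = 81 ≡ 81 (mod 611)
10^512 ≡ 81^2 = 6561 ≡ 451 (mod 611)
610 = 512 + 64 + 32 + 2 in binary powers of 2.
So 10^610 ≡ 451 · 3 · 529 · 100 ≡ 549 (mod 611).
Since 549 ≠ 1, base 10 is a Fermat witness: 611 is composite.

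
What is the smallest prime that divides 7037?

7037 is odd.
Digit sum 17, not divisible by 3.
Ends in 7: not divisible by 5.
7: 7037 = 7·1005 + 2
11: 7037 = 11·639 + 8
13: 7037 = 13·541 + 4
17: 7037 = 17·413 + 16
19: 7037 = 19·370 + 7
23: 7037 = 23·305 + 22
29: 7037 = 29·242 + 19
31: 7037 = 31·227

31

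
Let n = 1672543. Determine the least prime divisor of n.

1672543 is odd.
Digit sum 28, not divisible by 3.
Ends in 3: not divisible by 5.
7: 1672543 = 7·238934 + 5
11: 1672543 = 11·152049 + 4
13: 1672543 = 13·128657 + 2
17: 1672543 = 17·98384 + 15
19: 1672543 = 19·88028 + 11
23: 1672543 = 23·72719 + 6
29: 1672543 = 29·57673 + 26
31: 1672543 = 31·53953

31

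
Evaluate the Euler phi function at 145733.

Factor: 145733 = 7 · 109 · 191.
φ(145733) = (7−1) · (109−1) · (191−1) = 6 · 108 · 190 = 123120.

123120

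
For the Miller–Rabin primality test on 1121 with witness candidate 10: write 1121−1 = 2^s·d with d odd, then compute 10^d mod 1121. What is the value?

1121 − 1 = 1120 = 2^5 · 35, so d = 35.
10^1 ≡ 10 (mod 1121)
10^2 ≡ 10^2 = 100 ≡ 100 (mod 1121)
10^4 ≡ 100^2 = 10000 ≡ 1032 (mod 1121)
10^8 ≡ 1032^2 = 1065024 ≡ 74 (mod 1121)
10^16 ≡ 74^2 = 5476 ≡ 992 (mod 1121)
10^32 ≡ 992^2 = 984064 ≡ 947 (mod 1121)
35 = 32 + 2 + 1 in binary powers of 2.
So 10^35 ≡ 947 · 100 · 10 ≡ 876 (mod 1121).
Squaring chain: 876 → 612 → 130 → 85 → 499; never reaches −1, so base 10 is a Miller–Rabin witness that 1121 is composite.

876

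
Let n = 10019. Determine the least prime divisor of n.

10019 is odd.
Digit sum 11, not divisible by 3.
Ends in 9: not divisible by 5.
7: 10019 = 7·1431 + 2
11: 10019 = 11·910 + 9
13: 10019 = 13·770 + 9
17: 10019 = 17·589 + 6
19: 10019 = 19·527 + 6
23: 10019 = 23·435 + 14
29: 10019 = 29·345 + 14
31: 10019 = 31·323 + 6
37: 10019 = 37·270 + 29
41: 10019 = 41·244 + 15
43: 10019 = 43·233

43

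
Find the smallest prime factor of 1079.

1079 is odd.
Digit sum 17, not divisible by 3.
Ends in 9: not divisible by 5.
7: 1079 = 7·154 + 1
11: 1079 = 11·98 + 1
13: 1079 = 13·83

13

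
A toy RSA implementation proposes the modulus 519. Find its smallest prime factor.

3

519 is odd.
Digit sum 15, divisible by 3.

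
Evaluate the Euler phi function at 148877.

146068

Factor: 148877 = 53^3.
φ(148877) = 53^2·(53−1) = 146068.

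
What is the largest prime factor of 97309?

97309 = 31 · 3139
3139 = 43 · 73
73 is prime.
So 97309 = 31 · 43 · 73; the largest prime factor is 73.

73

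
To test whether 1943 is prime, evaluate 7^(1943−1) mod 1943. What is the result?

7^1 ≡ 7 (mod 1943)
7^2 ≡ 7^2 = 49 ≡ 49 (mod 1943)
7^4 ≡ 49^2 = 2401 ≡ 458 (mod 1943)
7^8 ≡ 458^2 = 209764 ≡ 1863 (mod 1943)
7^16 ≡ 1863^2 = 3470769 ≡ 571 (mod 1943)
7^32 ≡ 571^2 = 326041 ≡ 1560 (mod 1943)
7^64 ≡ 1560^2 = 2433600 ≡ 964 (mod 1943)
7^128 ≡ 964^2 = 929296 ≡ 542 (mod 1943)
7^256 ≡ 542^2 = 293764 ≡ 371 (mod 1943)
7^512 ≡ 371^2 = 137641 ≡ 1631 (mod 1943)
7^1024 ≡ 1631^2 = 2660161 ≡ 194 (mod 1943)
1942 = 1024 + 512 + 256 + 128 + 16 + 4 + 2 in binary powers of 2.
So 7^1942 ≡ 194 · 1631 · 371 · 542 · 571 · 458 · 49 ≡ 1387 (mod 1943).
Since 1387 ≠ 1, base 7 is a Fermat witness: 1943 is composite.

1387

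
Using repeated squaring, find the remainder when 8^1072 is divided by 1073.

8^1 ≡ 8 (mod 1073)
8^2 ≡ 8^2 = 64 ≡ 64 (mod 1073)
8^4 ≡ 64^2 = 4096 ≡ 877 (mod 1073)
8^8 ≡ 877^2 = 769129 ≡ 861 (mod 1073)
8^16 ≡ 861^2 = 741321 ≡ 951 (mod 1073)
8^32 ≡ 951^2 = 904401 ≡ 935 (mod 1073)
8^64 ≡ 935^2 = 874225 ≡ 803 (mod 1073)
8^128 ≡ 803^2 = 644809 ≡ 1009 (mod 1073)
8^256 ≡ 1009^2 = 1018081 ≡ 877 (mod 1073)
8^512 ≡ 877^2 = 769129 ≡ 861 (mod 1073)
8^1024 ≡ 861^2 = 741321 ≡ 951 (mod 1073)
1072 = 1024 + 32 + 16 in binary powers of 2.
So 8^1072 ≡ 951 · 935 · 951 ≡ 803 (mod 1073).
Since 803 ≠ 1, base 8 is a Fermat witness: 1073 is composite.

803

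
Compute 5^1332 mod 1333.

838

5^1 ≡ 5 (mod 1333)
5^2 ≡ 5^2 = 25 ≡ 25 (mod 1333)
5^4 ≡ 25^2 = 625 ≡ 625 (mod 1333)
5^8 ≡ 625^2 = 390625 ≡ 56 (mod 1333)
5^16 ≡ 56^2 = 3136 ≡ 470 (mod 1333)
5^32 ≡ 470^2 = 220900 ≡ 955 (mod 1333)
5^64 ≡ 955^2 = 912025 ≡ 253 (mod 1333)
5^128 ≡ 253^2 = 64009 ≡ 25 (mod 1333)
5^256 ≡ 25^2 = 625 ≡ 625 (mod 1333)
5^512 ≡ 625^2 = 390625 ≡ 56 (mod 1333)
5^1024 ≡ 56^2 = 3136 ≡ 470 (mod 1333)
1332 = 1024 + 256 + 32 + 16 + 4 in binary powers of 2.
So 5^1332 ≡ 470 · 625 · 955 · 470 · 625 ≡ 838 (mod 1333).
Since 838 ≠ 1, base 5 is a Fermat witness: 1333 is composite.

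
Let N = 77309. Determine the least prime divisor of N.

97

77309 is odd.
Digit sum 26, not divisible by 3.
Ends in 9: not divisible by 5.
7: 77309 = 7·11044 + 1
11: 77309 = 11·7028 + 1
13: 77309 = 13·5946 + 11
17: 77309 = 17·4547 + 10
19: 77309 = 19·4068 + 17
23: 77309 = 23·3361 + 6
29: 77309 = 29·2665 + 24
31: 77309 = 31·2493 + 26
37: 77309 = 37·2089 + 16
41: 77309 = 41·1885 + 24
43: 77309 = 43·1797 + 38
47: 77309 = 47·1644 + 41
53: 77309 = 53·1458 + 35
59: 77309 = 59·1310 + 19
61: 77309 = 61·1267 + 22
67: 77309 = 67·1153 + 58
71: 77309 = 71·1088 + 61
73: 77309 = 73·1059 + 2
79: 77309 = 79·978 + 47
83: 77309 = 83·931 + 36
89: 77309 = 89·868 + 57
97: 77309 = 97·797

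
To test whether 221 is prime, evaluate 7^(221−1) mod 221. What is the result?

217

7^1 ≡ 7 (mod 221)
7^2 ≡ 7^2 = 49 ≡ 49 (mod 221)
7^4 ≡ 49^2 = 2401 ≡ 191 (mod 221)
7^8 ≡ 191^2 = 36481 ≡ 16 (mod 221)
7^16 ≡ 16^2 = 256 ≡ 35 (mod 221)
7^32 ≡ 35^2 = 1225 ≡ 120 (mod 221)
7^64 ≡ 120^2 = 14400 ≡ 35 (mod 221)
7^128 ≡ 35^2 = 1225 ≡ 120 (mod 221)
220 = 128 + 64 + 16 + 8 + 4 in binary powers of 2.
So 7^220 ≡ 120 · 35 · 35 · 16 · 191 ≡ 217 (mod 221).
Since 217 ≠ 1, base 7 is a Fermat witness: 221 is composite.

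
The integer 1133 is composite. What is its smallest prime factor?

1133 is odd.
Digit sum 8, not divisible by 3.
Ends in 3: not divisible by 5.
7: 1133 = 7·161 + 6
11: 1133 = 11·103

11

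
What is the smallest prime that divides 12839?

12839 is odd.
Digit sum 23, not divisible by 3.
Ends in 9: not divisible by 5.
7: 12839 = 7·1834 + 1
11: 12839 = 11·1167 + 2
13: 12839 = 13·987 + 8
17: 12839 = 17·755 + 4
19: 12839 = 19·675 + 14
23: 12839 = 23·558 + 5
29: 12839 = 29·442 + 21
31: 12839 = 31·414 + 5
37: 12839 = 37·347

37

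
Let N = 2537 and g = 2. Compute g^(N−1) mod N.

2369

2^1 ≡ 2 (mod 2537)
2^2 ≡ 2^2 = 4 ≡ 4 (mod 2537)
2^4 ≡ 4^2 = 16 ≡ 16 (mod 2537)
2^8 ≡ 16^2 = 256 ≡ 256 (mod 2537)
2^16 ≡ 256^2 = 65536 ≡ 2111 (mod 2537)
2^32 ≡ 2111^2 = 4456321 ≡ 1349 (mod 2537)
2^64 ≡ 1349^2 = 1819801 ≡ 772 (mod 2537)
2^128 ≡ 772^2 = 595984 ≡ 2326 (mod 2537)
2^256 ≡ 2326^2 = 5410276 ≡ 1392 (mod 2537)
2^512 ≡ 1392^2 = 1937664 ≡ 1933 (mod 2537)
2^1024 ≡ 1933^2 = 3736489 ≡ 2025 (mod 2537)
2^2048 ≡ 2025^2 = 4100625 ≡ 833 (mod 2537)
2536 = 2048 + 256 + 128 + 64 + 32 + 8 in binary powers of 2.
So 2^2536 ≡ 833 · 1392 · 2326 · 772 · 1349 · 256 ≡ 2369 (mod 2537).
Since 2369 ≠ 1, base 2 is a Fermat witness: 2537 is composite.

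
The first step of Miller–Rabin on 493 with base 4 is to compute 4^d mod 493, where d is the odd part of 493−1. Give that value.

493 − 1 = 492 = 2^2 · 123, so d = 123.
4^1 ≡ 4 (mod 493)
4^2 ≡ 4^2 = 16 ≡ 16 (mod 493)
4^4 ≡ 16^2 = 256 ≡ 256 (mod 493)
4^8 ≡ 256^2 = 65536 ≡ 460 (mod 493)
4^16 ≡ 460^2 = 211600 ≡ 103 (mod 493)
4^32 ≡ 103^2 = 10609 ≡ 256 (mod 493)
4^64 ≡ 256^2 = 65536 ≡ 460 (mod 493)
123 = 64 + 32 + 16 + 8 + 2 + 1 in binary powers of 2.
So 4^123 ≡ 460 · 256 · 103 · 460 · 16 · 4 ≡ 353 (mod 493).
Squaring chain: 353 → 373; never reaches −1, so base 4 is a Miller–Rabin witness that 493 is composite.

353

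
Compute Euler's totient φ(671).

Factor: 671 = 11 · 61.
φ(671) = (11−1) · (61−1) = 10 · 60 = 600.

600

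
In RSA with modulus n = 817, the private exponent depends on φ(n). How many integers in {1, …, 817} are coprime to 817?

756

Factor: 817 = 19 · 43.
φ(817) = (19−1) · (43−1) = 18 · 42 = 756.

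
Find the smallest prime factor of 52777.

52777 is odd.
Digit sum 28, not divisible by 3.
Ends in 7: not divisible by 5.
7: 52777 = 7·7539 + 4
11: 52777 = 11·4797 + 10
13: 52777 = 13·4059 + 10
17: 52777 = 17·3104 + 9
19: 52777 = 19·2777 + 14
23: 52777 = 23·2294 + 15
29: 52777 = 29·1819 + 26
31: 52777 = 31·1702 + 15
37: 52777 = 37·1426 + 15
41: 52777 = 41·1287 + 10
43: 52777 = 43·1227 + 16
47: 52777 = 47·1122 + 43
53: 52777 = 53·995 + 42
59: 52777 = 59·894 + 31
61: 52777 = 61·865 + 12
67: 52777 = 67·787 + 48
71: 52777 = 71·743 + 24
73: 52777 = 73·722 + 71
79: 52777 = 79·668 + 5
83: 52777 = 83·635 + 72
89: 52777 = 89·593

89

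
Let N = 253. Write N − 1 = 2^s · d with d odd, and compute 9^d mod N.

253 − 1 = 252 = 2^2 · 63, so d = 63.
9^1 ≡ 9 (mod 253)
9^2 ≡ 9^2 = 81 ≡ 81 (mod 253)
9^4 ≡ 81^2 = 6561 ≡ 236 (mod 253)
9^8 ≡ 236^2 = 55696 ≡ 36 (mod 253)
9^16 ≡ 36^2 = 1296 ≡ 31 (mod 253)
9^32 ≡ 31^2 = 961 ≡ 202 (mod 253)
63 = 32 + 16 + 8 + 4 + 2 + 1 in binary powers of 2.
So 9^63 ≡ 202 · 31 · 36 · 236 · 81 · 9 ≡ 36 (mod 253).
Squaring chain: 36 → 31; never reaches −1, so base 9 is a Miller–Rabin witness that 253 is composite.

36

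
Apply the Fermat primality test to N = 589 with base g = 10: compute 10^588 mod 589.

10^1 ≡ 10 (mod 589)
10^2 ≡ 10^2 = 100 ≡ 100 (mod 589)
10^4 ≡ 100^2 = 10000 ≡ 576 (mod 589)
10^8 ≡ 576^2 = 331776 ≡ 169 (mod 589)
10^16 ≡ 169^2 = 28561 ≡ 289 (mod 589)
10^32 ≡ 289^2 = 83521 ≡ 472 (mod 589)
10^64 ≡ 472^2 = 222784 ≡ 142 (mod 589)
10^128 ≡ 142^2 = 20164 ≡ 138 (mod 589)
10^256 ≡ 138^2 = 19044 ≡ 196 (mod 589)
10^512 ≡ 196^2 = 38416 ≡ 131 (mod 589)
588 = 512 + 64 + 8 + 4 in binary powers of 2.
So 10^588 ≡ 131 · 142 · 169 · 576 ≡ 349 (mod 589).
Since 349 ≠ 1, base 10 is a Fermat witness: 589 is composite.

349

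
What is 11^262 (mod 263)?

11^1 ≡ 11 (mod 263)
11^2 ≡ 11^2 = 121 ≡ 121 (mod 263)
11^4 ≡ 121^2 = 14641 ≡ 176 (mod 263)
11^8 ≡ 176^2 = 30976 ≡ 205 (mod 263)
11^16 ≡ 205^2 = 42025 ≡ 208 (mod 263)
11^32 ≡ 208^2 = 43264 ≡ 132 (mod 263)
11^64 ≡ 132^2 = 17424 ≡ 66 (mod 263)
11^128 ≡ 66^2 = 4356 ≡ 148 (mod 263)
11^256 ≡ 148^2 = 21904 ≡ 75 (mod 263)
262 = 256 + 4 + 2 in binary powers of 2.
So 11^262 ≡ 75 · 176 · 121 ≡ 1 (mod 263).
Since the result is 1, base 11 gives no evidence that 263 is composite.

1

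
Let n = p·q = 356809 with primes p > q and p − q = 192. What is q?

Since p = q + 192, we have 356809 = q(q + 192), so q² + 192q − 356809 = 0.
Discriminant: 192² + 4·356809 = 36864 + 1427236 = 1464100; √1464100 = 1210.
q = (−192 + 1210)/2 = 509, and p = q + 192 = 701.
Check: 509 · 701 = 356809.

509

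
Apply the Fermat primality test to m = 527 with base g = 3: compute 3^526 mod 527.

3^1 ≡ 3 (mod 527)
3^2 ≡ 3^2 = 9 ≡ 9 (mod 527)
3^4 ≡ 9^2 = 81 ≡ 81 (mod 527)
3^8 ≡ 81^2 = 6561 ≡ 237 (mod 527)
3^16 ≡ 237^2 = 56169 ≡ 307 (mod 527)
3^32 ≡ 307^2 = 94249 ≡ 443 (mod 527)
3^64 ≡ 443^2 = 196249 ≡ 205 (mod 527)
3^128 ≡ 205^2 = 42025 ≡ 392 (mod 527)
3^256 ≡ 392^2 = 153664 ≡ 307 (mod 527)
3^512 ≡ 307^2 = 94249 ≡ 443 (mod 527)
526 = 512 + 8 + 4 + 2 in binary powers of 2.
So 3^526 ≡ 443 · 237 · 81 · 9 ≡ 121 (mod 527).
Since 121 ≠ 1, base 3 is a Fermat witness: 527 is composite.

121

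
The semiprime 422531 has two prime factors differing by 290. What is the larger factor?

811

Since p = q + 290, we have 422531 = q(q + 290), so q² + 290q − 422531 = 0.
Discriminant: 290² + 4·422531 = 84100 + 1690124 = 1774224; √1774224 = 1332.
q = (−290 + 1332)/2 = 521, and p = q + 290 = 811.
Check: 521 · 811 = 422531.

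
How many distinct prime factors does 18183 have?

4

18183 = 3 · 6061
6061 = 11 · 551
551 = 19 · 29
18183 = 3 · 11 · 19 · 29, which has 4 distinct prime factors.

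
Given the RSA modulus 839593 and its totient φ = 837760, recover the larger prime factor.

953

φ(n) = (p−1)(q−1) = n − (p+q) + 1, so p + q = 839593 − 837760 + 1 = 1834.
p and q are the roots of t² − 1834t + 839593 = 0.
Discriminant: 1834² − 4·839593 = 3363556 − 3358372 = 5184; √5184 = 72.
q = (1834 − 72)/2 = 881, p = (1834 + 72)/2 = 953.
Check: 881 · 953 = 839593.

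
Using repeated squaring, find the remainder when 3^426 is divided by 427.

3^1 ≡ 3 (mod 427)
3^2 ≡ 3^2 = 9 ≡ 9 (mod 427)
3^4 ≡ 9^2 = 81 ≡ 81 (mod 427)
3^8 ≡ 81^2 = 6561 ≡ 156 (mod 427)
3^16 ≡ 156^2 = 24336 ≡ 424 (mod 427)
3^32 ≡ 424^2 = 179776 ≡ 9 (mod 427)
3^64 ≡ 9^2 = 81 ≡ 81 (mod 427)
3^128 ≡ 81^2 = 6561 ≡ 156 (mod 427)
3^256 ≡ 156^2 = 24336 ≡ 424 (mod 427)
426 = 256 + 128 + 32 + 8 + 2 in binary powers of 2.
So 3^426 ≡ 424 · 156 · 9 · 156 · 9 ≡ 302 (mod 427).
Since 302 ≠ 1, base 3 is a Fermat witness: 427 is composite.

302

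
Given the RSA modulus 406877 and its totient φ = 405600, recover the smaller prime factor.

φ(n) = (p−1)(q−1) = n − (p+q) + 1, so p + q = 406877 − 405600 + 1 = 1278.
p and q are the roots of t² − 1278t + 406877 = 0.
Discriminant: 1278² − 4·406877 = 1633284 − 1627508 = 5776; √5776 = 76.
q = (1278 − 76)/2 = 601, p = (1278 + 76)/2 = 677.
Check: 601 · 677 = 406877.

601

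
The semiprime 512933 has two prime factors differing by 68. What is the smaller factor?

Since p = q + 68, we have 512933 = q(q + 68), so q² + 68q − 512933 = 0.
Discriminant: 68² + 4·512933 = 4624 + 2051732 = 2056356; √2056356 = 1434.
q = (−68 + 1434)/2 = 683, and p = q + 68 = 751.
Check: 683 · 751 = 512933.

683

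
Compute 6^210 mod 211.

6^1 ≡ 6 (mod 211)
6^2 ≡ 6^2 = 36 ≡ 36 (mod 211)
6^4 ≡ 36^2 = 1296 ≡ 30 (mod 211)
6^8 ≡ 30^2 = 900 ≡ 56 (mod 211)
6^16 ≡ 56^2 = 3136 ≡ 182 (mod 211)
6^32 ≡ 182^2 = 33124 ≡ 208 (mod 211)
6^64 ≡ 208^2 = 43264 ≡ 9 (mod 211)
6^128 ≡ 9^2 = 81 ≡ 81 (mod 211)
210 = 128 + 64 + 16 + 2 in binary powers of 2.
So 6^210 ≡ 81 · 9 · 182 · 36 ≡ 1 (mod 211).
Since the result is 1, base 6 gives no evidence that 211 is composite.

1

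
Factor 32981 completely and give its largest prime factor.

32981 = 13 · 2537
2537 = 43 · 59
59 is prime.
So 32981 = 13 · 43 · 59; the largest prime factor is 59.

59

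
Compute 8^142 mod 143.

64

8^1 ≡ 8 (mod 143)
8^2 ≡ 8^2 = 64 ≡ 64 (mod 143)
8^4 ≡ 64^2 = 4096 ≡ 92 (mod 143)
8^8 ≡ 92^2 = 8464 ≡ 27 (mod 143)
8^16 ≡ 27^2 = 729 ≡ 14 (mod 143)
8^32 ≡ 14^2 = 196 ≡ 53 (mod 143)
8^64 ≡ 53^2 = 2809 ≡ 92 (mod 143)
8^128 ≡ 92^2 = 8464 ≡ 27 (mod 143)
142 = 128 + 8 + 4 + 2 in binary powers of 2.
So 8^142 ≡ 27 · 27 · 92 · 64 ≡ 64 (mod 143).
Since 64 ≠ 1, base 8 is a Fermat witness: 143 is composite.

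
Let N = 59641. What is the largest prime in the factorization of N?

59641 = 19 · 3139
3139 = 43 · 73
73 is prime.
So 59641 = 19 · 43 · 73; the largest prime factor is 73.

73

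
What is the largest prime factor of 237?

237 = 3 · 79
79 is prime.
So 237 = 3 · 79; the largest prime factor is 79.

79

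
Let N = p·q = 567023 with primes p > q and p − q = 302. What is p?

Since p = q + 302, we have 567023 = q(q + 302), so q² + 302q − 567023 = 0.
Discriminant: 302² + 4·567023 = 91204 + 2268092 = 2359296; √2359296 = 1536.
q = (−302 + 1536)/2 = 617, and p = q + 302 = 919.
Check: 617 · 919 = 567023.

919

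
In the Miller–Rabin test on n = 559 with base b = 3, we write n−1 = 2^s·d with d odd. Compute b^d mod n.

559 − 1 = 558 = 2^1 · 279, so d = 279.
3^1 ≡ 3 (mod 559)
3^2 ≡ 3^2 = 9 ≡ 9 (mod 559)
3^4 ≡ 9^2 = 81 ≡ 81 (mod 559)
3^8 ≡ 81^2 = 6561 ≡ 412 (mod 559)
3^16 ≡ 412^2 = 169744 ≡ 367 (mod 559)
3^32 ≡ 367^2 = 134689 ≡ 529 (mod 559)
3^64 ≡ 529^2 = 279841 ≡ 341 (mod 559)
3^128 ≡ 341^2 = 116281 ≡ 9 (mod 559)
3^256 ≡ 9^2 = 81 ≡ 81 (mod 559)
279 = 256 + 16 + 4 + 2 + 1 in binary powers of 2.
So 3^279 ≡ 81 · 367 · 81 · 9 · 3 ≡ 131 (mod 559).
Squaring chain: 131; never reaches −1, so base 3 is a Miller–Rabin witness that 559 is composite.

131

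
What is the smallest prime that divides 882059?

882059 is odd.
Digit sum 32, not divisible by 3.
Ends in 9: not divisible by 5.
7: 882059 = 7·126008 + 3
11: 882059 = 11·80187 + 2
13: 882059 = 13·67850 + 9
17: 882059 = 17·51885 + 14
19: 882059 = 19·46424 + 3
23: 882059 = 23·38350 + 9
29: 882059 = 29·30415 + 24
31: 882059 = 31·28453 + 16
37: 882059 = 37·23839 + 16
41: 882059 = 41·21513 + 26
43: 882059 = 43·20513

43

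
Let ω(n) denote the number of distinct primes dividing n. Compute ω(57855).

57855 = 3 · 19285
19285 = 5 · 3857
3857 = 7 · 551
551 = 19 · 29
57855 = 3 · 5 · 7 · 19 · 29, which has 5 distinct prime factors.

5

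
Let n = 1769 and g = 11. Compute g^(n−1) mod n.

489

11^1 ≡ 11 (mod 1769)
11^2 ≡ 11^2 = 121 ≡ 121 (mod 1769)
11^4 ≡ 121^2 = 14641 ≡ 489 (mod 1769)
11^8 ≡ 489^2 = 239121 ≡ 306 (mod 1769)
11^16 ≡ 306^2 = 93636 ≡ 1648 (mod 1769)
11^32 ≡ 1648^2 = 2715904 ≡ 489 (mod 1769)
11^64 ≡ 489^2 = 239121 ≡ 306 (mod 1769)
11^128 ≡ 306^2 = 93636 ≡ 1648 (mod 1769)
11^256 ≡ 1648^2 = 2715904 ≡ 489 (mod 1769)
11^512 ≡ 489^2 = 239121 ≡ 306 (mod 1769)
11^1024 ≡ 306^2 = 93636 ≡ 1648 (mod 1769)
1768 = 1024 + 512 + 128 + 64 + 32 + 8 in binary powers of 2.
So 11^1768 ≡ 1648 · 306 · 1648 · 306 · 489 · 306 ≡ 489 (mod 1769).
Since 489 ≠ 1, base 11 is a Fermat witness: 1769 is composite.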